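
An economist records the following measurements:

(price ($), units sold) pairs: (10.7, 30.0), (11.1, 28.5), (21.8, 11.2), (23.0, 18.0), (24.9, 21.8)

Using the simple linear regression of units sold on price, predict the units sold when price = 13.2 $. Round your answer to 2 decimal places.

n = 5, Σx = 91.5, Σy = 109.5, Σxy = 1838.33, Σx² = 1861.95
Sxx = Σx² − (Σx)²/n = 1861.95 − 1674.45 = 187.5
Sxy = Σxy − (Σx)(Σy)/n = 1838.33 − 2003.85 = -165.52
b = Sxy/Sxx = -165.52/187.5 = -0.882773
a = ȳ − b·x̄ = 21.9 − (-0.882773)·18.3 = 38.054752
ŷ(13.2) = a + b·13.2 = 38.054752 + (-0.882773)·13.2 = 26.402144

26.40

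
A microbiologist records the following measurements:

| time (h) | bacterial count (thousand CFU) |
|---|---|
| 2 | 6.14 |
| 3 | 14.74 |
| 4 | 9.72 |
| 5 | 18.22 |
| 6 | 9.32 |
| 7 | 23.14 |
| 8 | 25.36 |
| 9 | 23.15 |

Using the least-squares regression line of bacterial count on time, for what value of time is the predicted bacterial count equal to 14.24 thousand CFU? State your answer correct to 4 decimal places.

n = 8, Σx = 44, Σy = 129.79, Σxy = 815.61, Σx² = 284
Sxx = Σx² − (Σx)²/n = 284 − 242 = 42
Sxy = Σxy − (Σx)(Σy)/n = 815.61 − 713.845 = 101.765
b = Sxy/Sxx = 101.765/42 = 2.422976
a = ȳ − b·x̄ = 16.22375 − 2.422976·5.5 = 2.897381
Set a + b·x = 14.24: x = (14.24 − 2.897381) / 2.422976 = 4.681275

4.6813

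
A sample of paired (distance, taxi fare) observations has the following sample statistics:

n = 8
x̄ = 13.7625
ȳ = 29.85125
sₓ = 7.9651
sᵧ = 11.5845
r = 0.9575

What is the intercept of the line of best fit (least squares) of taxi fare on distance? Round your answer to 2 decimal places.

10.69

b = r · sᵧ/sₓ = 0.9575 · 11.5845/7.9651 = 1.392595
a = ȳ − b·x̄ = 29.85125 − 1.392595·13.7625 = 10.685661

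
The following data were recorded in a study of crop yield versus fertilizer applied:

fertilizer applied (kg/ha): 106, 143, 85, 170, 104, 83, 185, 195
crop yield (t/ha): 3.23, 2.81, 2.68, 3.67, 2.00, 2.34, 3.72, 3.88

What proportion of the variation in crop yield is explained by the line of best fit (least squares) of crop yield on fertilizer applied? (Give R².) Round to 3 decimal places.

0.715

n = 8, Σx = 1071, Σy = 24.33, Σxy = 3442.93, Σx² = 157765, Σy² = 77.3487
Sxx = Σx² − (Σx)²/n = 157765 − 143380.125 = 14384.875
Sxy = Σxy − (Σx)(Σy)/n = 3442.93 − 3257.17875 = 185.75125
Syy = Σy² − (Σy)²/n = 77.3487 − 73.993612 = 3.355087
R² = Sxy²/(Sxx·Syy) = (185.75125)²/(14384.875·3.355087) = 0.714914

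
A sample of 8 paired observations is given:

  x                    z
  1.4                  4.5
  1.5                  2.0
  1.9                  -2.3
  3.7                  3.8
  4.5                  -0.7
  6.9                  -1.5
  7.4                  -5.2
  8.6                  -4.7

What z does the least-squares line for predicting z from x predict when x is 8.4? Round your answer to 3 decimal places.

n = 8, Σx = 35.9, Σy = -4.1, Σxy = -73.41, Σx² = 218.09
Sxx = Σx² − (Σx)²/n = 218.09 − 161.10125 = 56.98875
Sxy = Σxy − (Σx)(Σy)/n = -73.41 − (-18.39875) = -55.01125
b = Sxy/Sxx = -55.01125/56.98875 = -0.965300
a = ȳ − b·x̄ = -0.5125 − (-0.965300)·4.4875 = 3.819285
ŷ(8.4) = a + b·8.4 = 3.819285 + (-0.965300)·8.4 = -4.289237

-4.289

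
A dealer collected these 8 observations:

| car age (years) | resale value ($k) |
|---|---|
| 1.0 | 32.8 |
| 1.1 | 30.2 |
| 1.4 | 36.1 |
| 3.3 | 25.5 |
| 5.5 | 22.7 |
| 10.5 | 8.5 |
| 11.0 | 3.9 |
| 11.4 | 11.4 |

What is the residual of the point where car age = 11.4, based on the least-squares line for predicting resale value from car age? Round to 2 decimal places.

4.43

n = 8, Σx = 45.2, Σy = 171.1, Σxy = 587.67, Σx² = 406.52
Sxx = Σx² − (Σx)²/n = 406.52 − 255.38 = 151.14
Sxy = Σxy − (Σx)(Σy)/n = 587.67 − 966.715 = -379.045
b = Sxy/Sxx = -379.045/151.14 = -2.507907
a = ȳ − b·x̄ = 21.3875 − (-2.507907)·5.65 = 35.557172
ŷ(11.4) = 35.557172 + (-2.507907)·11.4 = 6.967037
residual = y − ŷ = 11.4 − 6.967037 = 4.432963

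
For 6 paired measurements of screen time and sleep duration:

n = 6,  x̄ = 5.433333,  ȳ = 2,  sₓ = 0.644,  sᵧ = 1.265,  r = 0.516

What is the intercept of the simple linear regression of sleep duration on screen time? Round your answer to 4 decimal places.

b = r · sᵧ/sₓ = 0.516 · 1.265/0.644 = 1.013571
a = ȳ − b·x̄ = 2 − 1.013571·5.433333 = -3.507071

-3.5071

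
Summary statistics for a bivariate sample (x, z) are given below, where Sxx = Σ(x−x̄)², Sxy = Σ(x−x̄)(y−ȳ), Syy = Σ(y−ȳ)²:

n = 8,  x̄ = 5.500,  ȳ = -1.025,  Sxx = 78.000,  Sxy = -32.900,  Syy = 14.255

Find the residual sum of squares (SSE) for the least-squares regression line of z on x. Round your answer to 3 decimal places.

0.378

b = Sxy/Sxx = -32.9/78 = -0.421795
SSE = Syy − b·Sxy = 14.255 − (-0.421795)·(-32.9) = 0.377949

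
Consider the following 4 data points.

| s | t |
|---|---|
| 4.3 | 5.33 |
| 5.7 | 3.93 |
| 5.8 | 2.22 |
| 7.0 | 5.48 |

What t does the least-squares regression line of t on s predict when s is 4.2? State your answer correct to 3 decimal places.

n = 4, Σx = 22.8, Σy = 16.96, Σxy = 96.556, Σx² = 133.62
Sxx = Σx² − (Σx)²/n = 133.62 − 129.96 = 3.66
Sxy = Σxy − (Σx)(Σy)/n = 96.556 − 96.672 = -0.116
b = Sxy/Sxx = -0.116/3.66 = -0.031694
a = ȳ − b·x̄ = 4.24 − (-0.031694)·5.7 = 4.420656
ŷ(4.2) = a + b·4.2 = 4.420656 + (-0.031694)·4.2 = 4.287541

4.288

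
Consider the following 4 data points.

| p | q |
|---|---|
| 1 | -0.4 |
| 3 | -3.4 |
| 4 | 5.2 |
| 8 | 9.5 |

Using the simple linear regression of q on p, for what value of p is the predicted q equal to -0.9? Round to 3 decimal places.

n = 4, Σx = 16, Σy = 10.9, Σxy = 86.2, Σx² = 90
Sxx = Σx² − (Σx)²/n = 90 − 64 = 26
Sxy = Σxy − (Σx)(Σy)/n = 86.2 − 43.6 = 42.6
b = Sxy/Sxx = 42.6/26 = 1.638462
a = ȳ − b·x̄ = 2.725 − 1.638462·4 = -3.828846
Set a + b·x = -0.9: x = (-0.9 − (-3.828846)) / 1.638462 = 1.787559

1.788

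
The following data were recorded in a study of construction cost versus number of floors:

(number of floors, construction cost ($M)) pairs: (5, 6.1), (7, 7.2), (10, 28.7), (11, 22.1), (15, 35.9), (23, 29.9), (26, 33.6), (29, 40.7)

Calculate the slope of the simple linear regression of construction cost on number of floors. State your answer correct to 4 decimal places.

n = 8, Σx = 126, Σy = 204.2, Σxy = 3891.1, Σx² = 2566
Sxx = Σx² − (Σx)²/n = 2566 − 1984.5 = 581.5
Sxy = Σxy − (Σx)(Σy)/n = 3891.1 − 3216.15 = 674.95
b = Sxy/Sxx = 674.95/581.5 = 1.160705

1.1607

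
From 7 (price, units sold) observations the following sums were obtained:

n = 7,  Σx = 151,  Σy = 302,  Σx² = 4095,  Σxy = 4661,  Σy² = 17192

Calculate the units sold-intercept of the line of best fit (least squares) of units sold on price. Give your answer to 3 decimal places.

Sxx = Σx² − (Σx)²/n = 4095 − 3257.285714 = 837.714286
Sxy = Σxy − (Σx)(Σy)/n = 4661 − 6514.571429 = -1853.571429
b = Sxy/Sxx = -1853.571429/837.714286 = -2.212653
a = ȳ − b·x̄ = 43.142857 − (-2.212653)·21.571429 = 90.872954

90.873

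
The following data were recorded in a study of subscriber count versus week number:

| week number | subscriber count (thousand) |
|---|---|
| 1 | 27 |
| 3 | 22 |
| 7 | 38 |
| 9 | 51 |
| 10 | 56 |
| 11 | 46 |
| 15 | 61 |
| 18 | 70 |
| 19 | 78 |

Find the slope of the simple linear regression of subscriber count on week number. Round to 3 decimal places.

2.908

n = 9, Σx = 93, Σy = 449, Σxy = 5541, Σx² = 1271
Sxx = Σx² − (Σx)²/n = 1271 − 961 = 310
Sxy = Σxy − (Σx)(Σy)/n = 5541 − 4639.666667 = 901.333333
b = Sxy/Sxx = 901.333333/310 = 2.907527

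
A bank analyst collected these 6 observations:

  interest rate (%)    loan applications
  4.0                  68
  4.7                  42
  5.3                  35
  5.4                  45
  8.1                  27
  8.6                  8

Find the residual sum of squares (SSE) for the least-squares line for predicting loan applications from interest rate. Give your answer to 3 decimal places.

393.026

n = 6, Σx = 36.1, Σy = 225, Σxy = 1185.4, Σx² = 234.91, Σy² = 10431
Sxx = Σx² − (Σx)²/n = 234.91 − 217.201667 = 17.708333
Sxy = Σxy − (Σx)(Σy)/n = 1185.4 − 1353.75 = -168.35
Syy = Σy² − (Σy)²/n = 10431 − 8437.5 = 1993.5
b = Sxy/Sxx = -168.35/17.708333 = -9.506824
SSE = Syy − b·Sxy = 1993.5 − (-9.506824)·(-168.35) = 393.026259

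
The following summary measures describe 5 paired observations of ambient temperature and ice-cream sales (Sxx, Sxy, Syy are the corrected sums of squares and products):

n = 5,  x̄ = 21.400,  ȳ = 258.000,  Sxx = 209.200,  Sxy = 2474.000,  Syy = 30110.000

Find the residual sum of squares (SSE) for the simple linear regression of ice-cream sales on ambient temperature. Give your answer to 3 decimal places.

852.467

b = Sxy/Sxx = 2474/209.2 = 11.826004
SSE = Syy − b·Sxy = 30110 − 11.826004·2474 = 852.466539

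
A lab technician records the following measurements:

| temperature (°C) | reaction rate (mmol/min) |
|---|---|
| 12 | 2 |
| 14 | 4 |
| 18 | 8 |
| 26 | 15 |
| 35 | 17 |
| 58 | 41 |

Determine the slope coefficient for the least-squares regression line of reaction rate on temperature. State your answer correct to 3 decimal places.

n = 6, Σx = 163, Σy = 87, Σxy = 3587, Σx² = 5929
Sxx = Σx² − (Σx)²/n = 5929 − 4428.166667 = 1500.833333
Sxy = Σxy − (Σx)(Σy)/n = 3587 − 2363.5 = 1223.5
b = Sxy/Sxx = 1223.5/1500.833333 = 0.815214

0.815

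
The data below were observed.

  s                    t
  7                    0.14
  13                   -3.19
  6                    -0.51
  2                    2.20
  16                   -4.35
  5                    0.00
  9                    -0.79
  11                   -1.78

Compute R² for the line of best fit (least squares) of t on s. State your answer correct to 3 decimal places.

n = 8, Σx = 69, Σy = -8.28, Σxy = -135.44, Σx² = 741, Σy² = 38.0108
Sxx = Σx² − (Σx)²/n = 741 − 595.125 = 145.875
Sxy = Σxy − (Σx)(Σy)/n = -135.44 − (-71.415) = -64.025
Syy = Σy² − (Σy)²/n = 38.0108 − 8.5698 = 29.441
R² = Sxy²/(Sxx·Syy) = (-64.025)²/(145.875·29.441) = 0.954478

0.954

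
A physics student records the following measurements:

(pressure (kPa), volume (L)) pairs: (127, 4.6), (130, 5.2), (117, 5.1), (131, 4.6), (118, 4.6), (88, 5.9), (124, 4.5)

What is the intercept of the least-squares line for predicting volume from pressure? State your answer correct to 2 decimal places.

8.17

n = 7, Σx = 835, Σy = 34.5, Σxy = 4079.5, Σx² = 100923
Sxx = Σx² − (Σx)²/n = 100923 − 99603.571429 = 1319.428571
Sxy = Σxy − (Σx)(Σy)/n = 4079.5 − 4115.357143 = -35.857143
b = Sxy/Sxx = -35.857143/1319.428571 = -0.027176
a = ȳ − b·x̄ = 4.928571 − (-0.027176)·119.285714 = 8.170312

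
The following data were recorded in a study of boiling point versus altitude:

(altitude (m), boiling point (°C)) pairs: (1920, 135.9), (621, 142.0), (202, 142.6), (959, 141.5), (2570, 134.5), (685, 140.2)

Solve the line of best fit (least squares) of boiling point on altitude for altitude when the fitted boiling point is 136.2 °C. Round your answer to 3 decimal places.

2044.395

n = 6, Σx = 6957, Σy = 836.7, Σxy = 955315.7, Σx² = 12106651
Sxx = Σx² − (Σx)²/n = 12106651 − 8066641.5 = 4040009.5
Sxy = Σxy − (Σx)(Σy)/n = 955315.7 − 970153.65 = -14837.95
b = Sxy/Sxx = -14837.95/4040009.5 = -0.003673
a = ȳ − b·x̄ = 139.45 − (-0.003673)·1159.5 = 143.708555
Set a + b·x = 136.2: x = (136.2 − 143.708555) / (-0.003673) = 2044.395210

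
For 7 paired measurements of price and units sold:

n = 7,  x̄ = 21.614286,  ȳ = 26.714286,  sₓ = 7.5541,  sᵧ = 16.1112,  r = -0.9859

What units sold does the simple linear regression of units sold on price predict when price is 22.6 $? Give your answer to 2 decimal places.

24.64

b = r · sᵧ/sₓ = -0.9859 · 16.1112/7.5541 = -2.102703
a = ȳ − b·x̄ = 26.714286 − (-2.102703)·21.614286 = 72.162720
ŷ(22.6) = a + b·22.6 = 72.162720 + (-2.102703)·22.6 = 24.641622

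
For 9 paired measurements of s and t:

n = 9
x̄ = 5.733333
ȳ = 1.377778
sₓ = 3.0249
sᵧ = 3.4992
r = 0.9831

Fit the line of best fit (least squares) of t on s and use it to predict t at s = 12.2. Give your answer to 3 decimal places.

8.732

b = r · sᵧ/sₓ = 0.9831 · 3.4992/3.0249 = 1.137249
a = ȳ − b·x̄ = 1.377778 − 1.137249·5.733333 = -5.142447
ŷ(12.2) = a + b·12.2 = -5.142447 + 1.137249·12.2 = 8.731986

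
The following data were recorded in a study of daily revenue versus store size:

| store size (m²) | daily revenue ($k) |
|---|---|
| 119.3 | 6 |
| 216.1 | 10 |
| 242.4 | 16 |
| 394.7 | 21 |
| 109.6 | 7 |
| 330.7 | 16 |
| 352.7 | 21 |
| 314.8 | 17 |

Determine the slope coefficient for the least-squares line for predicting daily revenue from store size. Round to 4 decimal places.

0.0531

n = 8, Σx = 2080.3, Σy = 114, Σxy = 33860.6, Σx² = 620348.53
Sxx = Σx² − (Σx)²/n = 620348.53 − 540956.01125 = 79392.51875
Sxy = Σxy − (Σx)(Σy)/n = 33860.6 − 29644.275 = 4216.325
b = Sxy/Sxx = 4216.325/79392.51875 = 0.053107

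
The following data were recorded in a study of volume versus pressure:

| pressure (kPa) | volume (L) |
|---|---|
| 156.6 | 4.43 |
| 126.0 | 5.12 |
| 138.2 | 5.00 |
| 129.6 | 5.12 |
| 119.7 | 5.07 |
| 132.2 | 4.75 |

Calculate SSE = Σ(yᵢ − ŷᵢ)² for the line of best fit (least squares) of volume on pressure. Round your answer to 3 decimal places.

n = 6, Σx = 802.3, Σy = 29.49, Σxy = 3928.239, Σx² = 108099.89, Σy² = 145.3211
Sxx = Σx² − (Σx)²/n = 108099.89 − 107280.881667 = 819.008333
Sxy = Σxy − (Σx)(Σy)/n = 3928.239 − 3943.3045 = -15.0655
Syy = Σy² − (Σy)²/n = 145.3211 − 144.94335 = 0.37775
b = Sxy/Sxx = -15.0655/819.008333 = -0.018395
SSE = Syy − b·Sxy = 0.37775 − (-0.018395)·(-15.0655) = 0.100623

0.101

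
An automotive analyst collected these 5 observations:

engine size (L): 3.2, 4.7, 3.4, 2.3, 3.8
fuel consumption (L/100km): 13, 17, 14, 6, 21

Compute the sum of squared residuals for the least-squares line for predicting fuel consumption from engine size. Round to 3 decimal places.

43.274

n = 5, Σx = 17.4, Σy = 71, Σxy = 262.7, Σx² = 63.62, Σy² = 1131
Sxx = Σx² − (Σx)²/n = 63.62 − 60.552 = 3.068
Sxy = Σxy − (Σx)(Σy)/n = 262.7 − 247.08 = 15.62
Syy = Σy² − (Σy)²/n = 1131 − 1008.2 = 122.8
b = Sxy/Sxx = 15.62/3.068 = 5.091265
SSE = Syy − b·Sxy = 122.8 − 5.091265·15.62 = 43.274446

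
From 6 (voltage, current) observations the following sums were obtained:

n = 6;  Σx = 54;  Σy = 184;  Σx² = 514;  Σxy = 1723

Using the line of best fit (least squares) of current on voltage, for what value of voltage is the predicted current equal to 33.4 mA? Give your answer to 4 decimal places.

10.1423

Sxx = Σx² − (Σx)²/n = 514 − 486 = 28
Sxy = Σxy − (Σx)(Σy)/n = 1723 − 1656 = 67
b = Sxy/Sxx = 67/28 = 2.392857
a = ȳ − b·x̄ = 30.666667 − 2.392857·9 = 9.130952
Set a + b·x = 33.4: x = (33.4 − 9.130952) / 2.392857 = 10.142289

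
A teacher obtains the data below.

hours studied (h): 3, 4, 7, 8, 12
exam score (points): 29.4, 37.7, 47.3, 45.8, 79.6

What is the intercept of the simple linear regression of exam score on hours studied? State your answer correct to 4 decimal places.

n = 5, Σx = 34, Σy = 239.8, Σxy = 1891.7, Σx² = 282
Sxx = Σx² − (Σx)²/n = 282 − 231.2 = 50.8
Sxy = Σxy − (Σx)(Σy)/n = 1891.7 − 1630.64 = 261.06
b = Sxy/Sxx = 261.06/50.8 = 5.138976
a = ȳ − b·x̄ = 47.96 − 5.138976·6.8 = 13.014961

13.0150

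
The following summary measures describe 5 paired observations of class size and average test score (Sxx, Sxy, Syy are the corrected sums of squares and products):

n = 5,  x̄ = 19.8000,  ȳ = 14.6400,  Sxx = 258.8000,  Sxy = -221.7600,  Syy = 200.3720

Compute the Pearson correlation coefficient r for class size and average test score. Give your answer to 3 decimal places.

-0.974

r = Sxy/√(Sxx·Syy) = -221.76/√(51856.2736) = -221.76/227.719726 = -0.973829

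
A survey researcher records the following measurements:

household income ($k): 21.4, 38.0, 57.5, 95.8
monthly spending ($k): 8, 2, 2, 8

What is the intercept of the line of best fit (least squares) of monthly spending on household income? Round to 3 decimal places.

3.874

n = 4, Σx = 212.7, Σy = 20, Σxy = 1128.6, Σx² = 14385.85
Sxx = Σx² − (Σx)²/n = 14385.85 − 11310.3225 = 3075.5275
Sxy = Σxy − (Σx)(Σy)/n = 1128.6 − 1063.5 = 65.1
b = Sxy/Sxx = 65.1/3075.5275 = 0.021167
a = ȳ − b·x̄ = 5 − 0.021167·53.175 = 3.874439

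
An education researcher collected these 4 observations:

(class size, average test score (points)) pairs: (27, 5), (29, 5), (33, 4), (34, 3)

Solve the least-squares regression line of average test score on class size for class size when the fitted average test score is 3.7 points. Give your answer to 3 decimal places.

n = 4, Σx = 123, Σy = 17, Σxy = 514, Σx² = 3815
Sxx = Σx² − (Σx)²/n = 3815 − 3782.25 = 32.75
Sxy = Σxy − (Σx)(Σy)/n = 514 − 522.75 = -8.75
b = Sxy/Sxx = -8.75/32.75 = -0.267176
a = ȳ − b·x̄ = 4.25 − (-0.267176)·30.75 = 12.465649
Set a + b·x = 3.7: x = (3.7 − 12.465649) / (-0.267176) = 32.808571

32.809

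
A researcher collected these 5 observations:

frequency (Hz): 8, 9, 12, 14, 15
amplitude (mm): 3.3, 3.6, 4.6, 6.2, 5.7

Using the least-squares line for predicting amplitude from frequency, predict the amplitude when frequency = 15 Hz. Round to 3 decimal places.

n = 5, Σx = 58, Σy = 23.4, Σxy = 286.3, Σx² = 710
Sxx = Σx² − (Σx)²/n = 710 − 672.8 = 37.2
Sxy = Σxy − (Σx)(Σy)/n = 286.3 − 271.44 = 14.86
b = Sxy/Sxx = 14.86/37.2 = 0.399462
a = ȳ − b·x̄ = 4.68 − 0.399462·11.6 = 0.046237
ŷ(15) = a + b·15 = 0.046237 + 0.399462·15 = 6.038172

6.038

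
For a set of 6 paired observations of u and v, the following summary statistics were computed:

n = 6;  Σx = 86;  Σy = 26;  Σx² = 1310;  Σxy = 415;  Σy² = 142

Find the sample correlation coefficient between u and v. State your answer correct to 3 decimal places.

0.889

Sxx = Σx² − (Σx)²/n = 1310 − 1232.666667 = 77.333333
Sxy = Σxy − (Σx)(Σy)/n = 415 − 372.666667 = 42.333333
Syy = Σy² − (Σy)²/n = 142 − 112.666667 = 29.333333
r = Sxy/√(Sxx·Syy) = 42.333333/√(2268.444444) = 42.333333/47.628190 = 0.888829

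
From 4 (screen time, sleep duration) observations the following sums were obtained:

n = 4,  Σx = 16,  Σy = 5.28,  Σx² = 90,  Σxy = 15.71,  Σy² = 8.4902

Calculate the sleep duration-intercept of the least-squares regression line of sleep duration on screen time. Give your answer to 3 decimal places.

Sxx = Σx² − (Σx)²/n = 90 − 64 = 26
Sxy = Σxy − (Σx)(Σy)/n = 15.71 − 21.12 = -5.41
b = Sxy/Sxx = -5.41/26 = -0.208077
a = ȳ − b·x̄ = 1.32 − (-0.208077)·4 = 2.152308

2.152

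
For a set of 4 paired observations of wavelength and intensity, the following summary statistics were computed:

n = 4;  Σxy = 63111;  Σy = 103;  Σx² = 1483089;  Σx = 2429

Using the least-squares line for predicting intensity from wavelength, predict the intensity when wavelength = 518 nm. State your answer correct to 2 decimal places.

19.52

Sxx = Σx² − (Σx)²/n = 1483089 − 1475010.25 = 8078.75
Sxy = Σxy − (Σx)(Σy)/n = 63111 − 62546.75 = 564.25
b = Sxy/Sxx = 564.25/8078.75 = 0.069844
a = ȳ − b·x̄ = 25.75 − 0.069844·607.25 = -16.662603
ŷ(518) = a + b·518 = -16.662603 + 0.069844·518 = 19.516447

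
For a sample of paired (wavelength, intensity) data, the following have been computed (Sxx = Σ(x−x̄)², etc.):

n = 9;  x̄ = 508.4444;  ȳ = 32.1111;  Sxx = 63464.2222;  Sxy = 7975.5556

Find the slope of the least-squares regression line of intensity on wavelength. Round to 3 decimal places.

0.126

b = Sxy/Sxx = 7975.5556/63464.2222 = 0.125670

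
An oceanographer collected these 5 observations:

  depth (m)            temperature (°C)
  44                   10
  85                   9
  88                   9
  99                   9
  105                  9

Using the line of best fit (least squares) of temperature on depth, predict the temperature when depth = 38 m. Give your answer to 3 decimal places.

n = 5, Σx = 421, Σy = 46, Σxy = 3833, Σx² = 37731
Sxx = Σx² − (Σx)²/n = 37731 − 35448.2 = 2282.8
Sxy = Σxy − (Σx)(Σy)/n = 3833 − 3873.2 = -40.2
b = Sxy/Sxx = -40.2/2282.8 = -0.017610
a = ȳ − b·x̄ = 9.2 − (-0.017610)·84.2 = 10.682758
ŷ(38) = a + b·38 = 10.682758 + (-0.017610)·38 = 10.013580

10.014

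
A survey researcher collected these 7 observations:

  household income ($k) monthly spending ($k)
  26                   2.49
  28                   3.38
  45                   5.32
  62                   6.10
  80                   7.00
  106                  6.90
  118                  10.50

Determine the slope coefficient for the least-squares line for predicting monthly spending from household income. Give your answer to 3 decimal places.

n = 7, Σx = 465, Σy = 41.69, Σxy = 3307.38, Σx² = 38889
Sxx = Σx² − (Σx)²/n = 38889 − 30889.285714 = 7999.714286
Sxy = Σxy − (Σx)(Σy)/n = 3307.38 − 2769.407143 = 537.972857
b = Sxy/Sxx = 537.972857/7999.714286 = 0.067249

0.067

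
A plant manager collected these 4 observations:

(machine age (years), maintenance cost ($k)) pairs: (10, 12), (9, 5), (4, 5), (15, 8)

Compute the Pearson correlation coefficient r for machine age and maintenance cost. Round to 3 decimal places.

0.446

n = 4, Σx = 38, Σy = 30, Σxy = 305, Σx² = 422, Σy² = 258
Sxx = Σx² − (Σx)²/n = 422 − 361 = 61
Sxy = Σxy − (Σx)(Σy)/n = 305 − 285 = 20
Syy = Σy² − (Σy)²/n = 258 − 225 = 33
r = Sxy/√(Sxx·Syy) = 20/√(2013) = 20/44.866469 = 0.445767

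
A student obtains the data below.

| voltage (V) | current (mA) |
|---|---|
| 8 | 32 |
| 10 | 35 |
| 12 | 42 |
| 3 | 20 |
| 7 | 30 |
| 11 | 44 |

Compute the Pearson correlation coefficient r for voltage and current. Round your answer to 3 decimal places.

0.970

n = 6, Σx = 51, Σy = 203, Σxy = 1864, Σx² = 487, Σy² = 7249
Sxx = Σx² − (Σx)²/n = 487 − 433.5 = 53.5
Sxy = Σxy − (Σx)(Σy)/n = 1864 − 1725.5 = 138.5
Syy = Σy² − (Σy)²/n = 7249 − 6868.166667 = 380.833333
r = Sxy/√(Sxx·Syy) = 138.5/√(20374.583333) = 138.5/142.739565 = 0.970299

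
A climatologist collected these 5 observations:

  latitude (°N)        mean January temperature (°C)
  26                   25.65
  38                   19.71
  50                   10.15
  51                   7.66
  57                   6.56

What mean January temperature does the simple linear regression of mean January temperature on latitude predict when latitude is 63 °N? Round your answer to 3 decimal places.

1.569

n = 5, Σx = 222, Σy = 69.73, Σxy = 2687.96, Σx² = 10470
Sxx = Σx² − (Σx)²/n = 10470 − 9856.8 = 613.2
Sxy = Σxy − (Σx)(Σy)/n = 2687.96 − 3096.012 = -408.052
b = Sxy/Sxx = -408.052/613.2 = -0.665447
a = ȳ − b·x̄ = 13.946 − (-0.665447)·44.4 = 43.491840
ŷ(63) = a + b·63 = 43.491840 + (-0.665447)·63 = 1.568689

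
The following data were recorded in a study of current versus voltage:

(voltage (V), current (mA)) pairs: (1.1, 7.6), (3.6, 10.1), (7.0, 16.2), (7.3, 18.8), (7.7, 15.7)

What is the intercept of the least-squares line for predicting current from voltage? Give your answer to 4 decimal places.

5.4710

n = 5, Σx = 26.7, Σy = 68.4, Σxy = 416.25, Σx² = 175.75
Sxx = Σx² − (Σx)²/n = 175.75 − 142.578 = 33.172
Sxy = Σxy − (Σx)(Σy)/n = 416.25 − 365.256 = 50.994
b = Sxy/Sxx = 50.994/33.172 = 1.537260
a = ȳ − b·x̄ = 13.68 − 1.537260·5.34 = 5.471030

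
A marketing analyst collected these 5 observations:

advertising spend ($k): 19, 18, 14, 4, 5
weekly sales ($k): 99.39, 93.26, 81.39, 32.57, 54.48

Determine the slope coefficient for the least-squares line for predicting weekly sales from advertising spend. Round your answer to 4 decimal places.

3.8423

n = 5, Σx = 60, Σy = 361.09, Σxy = 5109.23, Σx² = 922
Sxx = Σx² − (Σx)²/n = 922 − 720 = 202
Sxy = Σxy − (Σx)(Σy)/n = 5109.23 − 4333.08 = 776.15
b = Sxy/Sxx = 776.15/202 = 3.842327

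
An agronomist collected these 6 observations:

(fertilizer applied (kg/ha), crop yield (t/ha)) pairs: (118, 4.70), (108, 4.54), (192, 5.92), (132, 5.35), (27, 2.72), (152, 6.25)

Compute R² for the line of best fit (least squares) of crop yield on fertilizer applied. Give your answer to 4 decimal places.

n = 6, Σx = 729, Σy = 29.48, Σxy = 3911.2, Σx² = 103709, Σy² = 152.8314
Sxx = Σx² − (Σx)²/n = 103709 − 88573.5 = 15135.5
Sxy = Σxy − (Σx)(Σy)/n = 3911.2 − 3581.82 = 329.38
Syy = Σy² − (Σy)²/n = 152.8314 − 144.845067 = 7.986333
R² = Sxy²/(Sxx·Syy) = (329.38)²/(15135.5·7.986333) = 0.897533

0.8975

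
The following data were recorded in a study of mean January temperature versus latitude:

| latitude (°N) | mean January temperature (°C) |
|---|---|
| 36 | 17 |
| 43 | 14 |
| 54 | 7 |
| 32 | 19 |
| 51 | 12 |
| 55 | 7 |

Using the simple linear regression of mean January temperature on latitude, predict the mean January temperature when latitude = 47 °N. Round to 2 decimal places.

11.75

n = 6, Σx = 271, Σy = 76, Σxy = 3197, Σx² = 12711
Sxx = Σx² − (Σx)²/n = 12711 − 12240.166667 = 470.833333
Sxy = Σxy − (Σx)(Σy)/n = 3197 − 3432.666667 = -235.666667
b = Sxy/Sxx = -235.666667/470.833333 = -0.500531
a = ȳ − b·x̄ = 12.666667 − (-0.500531)·45.166667 = 35.273982
ŷ(47) = a + b·47 = 35.273982 + (-0.500531)·47 = 11.749027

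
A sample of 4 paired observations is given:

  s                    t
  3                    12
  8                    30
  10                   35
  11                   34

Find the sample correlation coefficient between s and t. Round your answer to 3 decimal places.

n = 4, Σx = 32, Σy = 111, Σxy = 1000, Σx² = 294, Σy² = 3425
Sxx = Σx² − (Σx)²/n = 294 − 256 = 38
Sxy = Σxy − (Σx)(Σy)/n = 1000 − 888 = 112
Syy = Σy² − (Σy)²/n = 3425 − 3080.25 = 344.75
r = Sxy/√(Sxx·Syy) = 112/√(13100.5) = 112/114.457416 = 0.978530

0.979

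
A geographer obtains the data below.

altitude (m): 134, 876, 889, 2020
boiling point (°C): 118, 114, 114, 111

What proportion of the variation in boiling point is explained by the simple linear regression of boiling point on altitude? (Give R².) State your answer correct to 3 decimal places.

n = 4, Σx = 3919, Σy = 457, Σxy = 441242, Σx² = 5656053, Σy² = 52237
Sxx = Σx² − (Σx)²/n = 5656053 − 3839640.25 = 1816412.75
Sxy = Σxy − (Σx)(Σy)/n = 441242 − 447745.75 = -6503.75
Syy = Σy² − (Σy)²/n = 52237 − 52212.25 = 24.75
R² = Sxy²/(Sxx·Syy) = (-6503.75)²/(1816412.75·24.75) = 0.940888

0.941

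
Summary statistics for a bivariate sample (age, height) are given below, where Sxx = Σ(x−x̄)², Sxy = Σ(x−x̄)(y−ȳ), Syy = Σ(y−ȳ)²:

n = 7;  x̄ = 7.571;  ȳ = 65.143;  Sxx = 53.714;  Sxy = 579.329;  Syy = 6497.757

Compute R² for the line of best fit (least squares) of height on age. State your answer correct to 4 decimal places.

R² = Sxy²/(Sxx·Syy) = (579.329)²/(53.714·6497.757) = 0.961611

0.9616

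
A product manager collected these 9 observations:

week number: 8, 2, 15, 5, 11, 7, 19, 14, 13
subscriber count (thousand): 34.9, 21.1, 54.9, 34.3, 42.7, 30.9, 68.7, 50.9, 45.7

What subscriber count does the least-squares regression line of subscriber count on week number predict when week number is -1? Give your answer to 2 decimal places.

12.98

n = 9, Σx = 94, Σy = 384.1, Σxy = 4614.4, Σx² = 1214
Sxx = Σx² − (Σx)²/n = 1214 − 981.777778 = 232.222222
Sxy = Σxy − (Σx)(Σy)/n = 4614.4 − 4011.711111 = 602.688889
b = Sxy/Sxx = 602.688889/232.222222 = 2.595311
a = ȳ − b·x̄ = 42.677778 − 2.595311·10.444444 = 15.571196
ŷ(-1) = a + b·-1 = 15.571196 + 2.595311·(-1) = 12.975885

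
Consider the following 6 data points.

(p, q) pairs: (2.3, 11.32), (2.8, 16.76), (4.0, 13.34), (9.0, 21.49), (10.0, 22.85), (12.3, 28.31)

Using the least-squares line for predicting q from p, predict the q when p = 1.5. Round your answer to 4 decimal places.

11.4962

n = 6, Σx = 40.4, Σy = 114.07, Σxy = 896.447, Σx² = 361.42
Sxx = Σx² − (Σx)²/n = 361.42 − 272.026667 = 89.393333
Sxy = Σxy − (Σx)(Σy)/n = 896.447 − 768.071333 = 128.375667
b = Sxy/Sxx = 128.375667/89.393333 = 1.436077
a = ȳ − b·x̄ = 19.011667 − 1.436077·6.733333 = 9.342085
ŷ(1.5) = a + b·1.5 = 9.342085 + 1.436077·1.5 = 11.496200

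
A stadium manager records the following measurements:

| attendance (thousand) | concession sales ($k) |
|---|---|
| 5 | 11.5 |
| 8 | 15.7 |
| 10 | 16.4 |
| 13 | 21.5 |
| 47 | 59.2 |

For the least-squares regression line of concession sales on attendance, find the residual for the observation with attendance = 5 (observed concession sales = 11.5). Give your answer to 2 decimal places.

n = 5, Σx = 83, Σy = 124.3, Σxy = 3409, Σx² = 2567
Sxx = Σx² − (Σx)²/n = 2567 − 1377.8 = 1189.2
Sxy = Σxy − (Σx)(Σy)/n = 3409 − 2063.38 = 1345.62
b = Sxy/Sxx = 1345.62/1189.2 = 1.131534
a = ȳ − b·x̄ = 24.86 − 1.131534·16.6 = 6.076539
ŷ(5) = 6.076539 + 1.131534·5 = 11.734208
residual = y − ŷ = 11.5 − 11.734208 = -0.234208

-0.23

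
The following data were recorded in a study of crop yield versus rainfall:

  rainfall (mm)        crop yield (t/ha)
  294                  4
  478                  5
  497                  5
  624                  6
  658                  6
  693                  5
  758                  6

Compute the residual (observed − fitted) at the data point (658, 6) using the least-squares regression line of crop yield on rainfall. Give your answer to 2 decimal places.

n = 7, Σx = 4002, Σy = 37, Σxy = 21756, Σx² = 2439082
Sxx = Σx² − (Σx)²/n = 2439082 − 2288000.571429 = 151081.428571
Sxy = Σxy − (Σx)(Σy)/n = 21756 − 21153.428571 = 602.571429
b = Sxy/Sxx = 602.571429/151081.428571 = 0.003988
a = ȳ − b·x̄ = 5.285714 − 0.003988·571.714286 = 3.005496
ŷ(658) = 3.005496 + 0.003988·658 = 5.629855
residual = y − ŷ = 6 − 5.629855 = 0.370145

0.37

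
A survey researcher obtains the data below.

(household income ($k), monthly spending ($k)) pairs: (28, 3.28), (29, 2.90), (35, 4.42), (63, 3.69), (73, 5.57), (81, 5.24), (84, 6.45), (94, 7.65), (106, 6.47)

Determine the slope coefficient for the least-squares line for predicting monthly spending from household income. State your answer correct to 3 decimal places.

n = 9, Σx = 593, Σy = 45.67, Σxy = 3340.88, Σx² = 45837
Sxx = Σx² − (Σx)²/n = 45837 − 39072.111111 = 6764.888889
Sxy = Σxy − (Σx)(Σy)/n = 3340.88 − 3009.145556 = 331.734444
b = Sxy/Sxx = 331.734444/6764.888889 = 0.049038

0.049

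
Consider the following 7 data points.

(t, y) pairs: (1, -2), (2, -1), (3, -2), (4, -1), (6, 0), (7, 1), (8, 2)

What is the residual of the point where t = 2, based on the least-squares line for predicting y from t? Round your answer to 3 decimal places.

0.726

n = 7, Σx = 31, Σy = -3, Σxy = 9, Σx² = 179
Sxx = Σx² − (Σx)²/n = 179 − 137.285714 = 41.714286
Sxy = Σxy − (Σx)(Σy)/n = 9 − (-13.285714) = 22.285714
b = Sxy/Sxx = 22.285714/41.714286 = 0.534247
a = ȳ − b·x̄ = -0.428571 − 0.534247·4.428571 = -2.794521
ŷ(2) = -2.794521 + 0.534247·2 = -1.726027
residual = y − ŷ = -1 − (-1.726027) = 0.726027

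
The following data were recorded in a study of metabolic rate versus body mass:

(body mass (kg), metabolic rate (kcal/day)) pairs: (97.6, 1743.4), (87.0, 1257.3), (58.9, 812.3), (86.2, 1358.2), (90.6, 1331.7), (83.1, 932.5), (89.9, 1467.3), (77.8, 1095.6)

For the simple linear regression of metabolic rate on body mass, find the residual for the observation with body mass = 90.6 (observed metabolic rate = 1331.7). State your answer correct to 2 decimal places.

-67.19

n = 8, Σx = 671.1, Σy = 9998.3, Σxy = 859752.97, Σx² = 57243.23
Sxx = Σx² − (Σx)²/n = 57243.23 − 56296.90125 = 946.32875
Sxy = Σxy − (Σx)(Σy)/n = 859752.97 − 838732.39125 = 21020.57875
b = Sxy/Sxx = 21020.57875/946.32875 = 22.212766
a = ȳ − b·x̄ = 1249.7875 − 22.212766·83.8875 = -613.585878
ŷ(90.6) = -613.585878 + 22.212766·90.6 = 1398.890689
residual = y − ŷ = 1331.7 − 1398.890689 = -67.190689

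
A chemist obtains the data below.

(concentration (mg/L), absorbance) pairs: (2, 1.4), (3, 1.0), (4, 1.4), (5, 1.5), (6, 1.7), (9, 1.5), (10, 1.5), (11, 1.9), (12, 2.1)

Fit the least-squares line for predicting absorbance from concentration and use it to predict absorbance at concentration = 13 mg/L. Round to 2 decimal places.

1.96

n = 9, Σx = 62, Σy = 14, Σxy = 103.7, Σx² = 536
Sxx = Σx² − (Σx)²/n = 536 − 427.111111 = 108.888889
Sxy = Σxy − (Σx)(Σy)/n = 103.7 − 96.444444 = 7.255556
b = Sxy/Sxx = 7.255556/108.888889 = 0.066633
a = ȳ − b·x̄ = 1.555556 − 0.066633·6.888889 = 1.096531
ŷ(13) = a + b·13 = 1.096531 + 0.066633·13 = 1.962755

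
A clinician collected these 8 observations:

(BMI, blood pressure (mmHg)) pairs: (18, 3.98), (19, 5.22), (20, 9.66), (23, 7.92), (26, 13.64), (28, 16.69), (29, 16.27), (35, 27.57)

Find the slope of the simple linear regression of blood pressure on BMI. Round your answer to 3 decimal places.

n = 8, Σx = 198, Σy = 100.95, Σxy = 2804.92, Σx² = 5140
Sxx = Σx² − (Σx)²/n = 5140 − 4900.5 = 239.5
Sxy = Σxy − (Σx)(Σy)/n = 2804.92 − 2498.5125 = 306.4075
b = Sxy/Sxx = 306.4075/239.5 = 1.279363

1.279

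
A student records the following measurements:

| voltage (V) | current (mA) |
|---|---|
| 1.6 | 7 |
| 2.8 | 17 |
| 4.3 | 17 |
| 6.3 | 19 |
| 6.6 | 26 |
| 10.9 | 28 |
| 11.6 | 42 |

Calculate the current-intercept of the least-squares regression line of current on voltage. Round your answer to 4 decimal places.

n = 7, Σx = 44.1, Σy = 156, Σxy = 1215.6, Σx² = 365.51
Sxx = Σx² − (Σx)²/n = 365.51 − 277.83 = 87.68
Sxy = Σxy − (Σx)(Σy)/n = 1215.6 − 982.8 = 232.8
b = Sxy/Sxx = 232.8/87.68 = 2.655109
a = ȳ − b·x̄ = 22.285714 − 2.655109·6.3 = 5.558525

5.5585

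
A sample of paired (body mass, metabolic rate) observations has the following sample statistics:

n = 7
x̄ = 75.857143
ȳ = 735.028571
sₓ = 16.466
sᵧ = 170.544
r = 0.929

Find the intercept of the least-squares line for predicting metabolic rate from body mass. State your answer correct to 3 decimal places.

5.133

b = r · sᵧ/sₓ = 0.929 · 170.544/16.466 = 9.621971
a = ȳ − b·x̄ = 735.028571 − 9.621971·75.857143 = 5.133334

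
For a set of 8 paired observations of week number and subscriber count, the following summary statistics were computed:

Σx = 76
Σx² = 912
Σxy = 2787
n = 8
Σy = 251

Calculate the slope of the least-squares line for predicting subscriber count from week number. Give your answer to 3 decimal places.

Sxx = Σx² − (Σx)²/n = 912 − 722 = 190
Sxy = Σxy − (Σx)(Σy)/n = 2787 − 2384.5 = 402.5
b = Sxy/Sxx = 402.5/190 = 2.118421

2.118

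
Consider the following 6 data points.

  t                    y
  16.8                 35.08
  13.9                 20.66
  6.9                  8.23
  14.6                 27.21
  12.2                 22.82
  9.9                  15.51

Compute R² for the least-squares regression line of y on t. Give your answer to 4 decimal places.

n = 6, Σx = 74.3, Σy = 129.51, Σxy = 1762.524, Σx² = 983.07, Σy² = 3226.8715
Sxx = Σx² − (Σx)²/n = 983.07 − 920.081667 = 62.988333
Sxy = Σxy − (Σx)(Σy)/n = 1762.524 − 1603.7655 = 158.7585
Syy = Σy² − (Σy)²/n = 3226.8715 − 2795.47335 = 431.39815
R² = Sxy²/(Sxx·Syy) = (158.7585)²/(62.988333·431.39815) = 0.927546

0.9275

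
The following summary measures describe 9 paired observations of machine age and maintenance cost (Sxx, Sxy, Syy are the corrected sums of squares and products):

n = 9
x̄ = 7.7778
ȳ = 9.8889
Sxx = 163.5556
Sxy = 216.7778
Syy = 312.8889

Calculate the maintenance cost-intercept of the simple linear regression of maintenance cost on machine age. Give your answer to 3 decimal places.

-0.420

b = Sxy/Sxx = 216.7778/163.5556 = 1.325407
a = ȳ − b·x̄ = 9.8889 − 1.325407·7.7778 = -0.419854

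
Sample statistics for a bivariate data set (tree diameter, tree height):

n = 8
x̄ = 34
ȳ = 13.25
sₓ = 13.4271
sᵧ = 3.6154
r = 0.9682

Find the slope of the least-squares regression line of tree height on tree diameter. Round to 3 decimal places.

b = r · sᵧ/sₓ = 0.9682 · 3.6154/13.4271 = 0.260699

0.261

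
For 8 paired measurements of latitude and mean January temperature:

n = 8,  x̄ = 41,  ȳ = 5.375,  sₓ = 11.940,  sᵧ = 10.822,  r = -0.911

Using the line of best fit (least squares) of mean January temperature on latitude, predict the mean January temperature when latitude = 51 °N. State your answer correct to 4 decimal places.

-2.8820

b = r · sᵧ/sₓ = -0.911 · 10.822/11.94 = -0.825699
a = ȳ − b·x̄ = 5.375 − (-0.825699)·41 = 39.228645
ŷ(51) = a + b·51 = 39.228645 + (-0.825699)·51 = -2.881987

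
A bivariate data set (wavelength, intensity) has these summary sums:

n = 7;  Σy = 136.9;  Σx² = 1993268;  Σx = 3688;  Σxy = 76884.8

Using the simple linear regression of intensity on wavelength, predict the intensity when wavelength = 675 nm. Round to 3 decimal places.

Sxx = Σx² − (Σx)²/n = 1993268 − 1943049.142857 = 50218.857143
Sxy = Σxy − (Σx)(Σy)/n = 76884.8 − 72126.742857 = 4758.057143
b = Sxy/Sxx = 4758.057143/50218.857143 = 0.094746
a = ȳ − b·x̄ = 19.557143 − 0.094746·526.857143 = -30.360688
ŷ(675) = a + b·675 = -30.360688 + 0.094746·675 = 33.593149

33.593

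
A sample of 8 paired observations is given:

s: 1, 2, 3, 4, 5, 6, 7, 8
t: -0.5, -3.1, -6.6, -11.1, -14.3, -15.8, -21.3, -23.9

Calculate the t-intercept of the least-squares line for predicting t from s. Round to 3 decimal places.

n = 8, Σx = 36, Σy = -96.6, Σxy = -577.5, Σx² = 204
Sxx = Σx² − (Σx)²/n = 204 − 162 = 42
Sxy = Σxy − (Σx)(Σy)/n = -577.5 − (-434.7) = -142.8
b = Sxy/Sxx = -142.8/42 = -3.4
a = ȳ − b·x̄ = -12.075 − (-3.4)·4.5 = 3.225

3.225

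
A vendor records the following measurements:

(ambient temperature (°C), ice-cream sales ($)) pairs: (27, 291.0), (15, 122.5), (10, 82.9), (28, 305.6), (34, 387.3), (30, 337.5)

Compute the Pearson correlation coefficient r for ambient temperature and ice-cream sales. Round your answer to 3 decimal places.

n = 6, Σx = 144, Σy = 1526.8, Σxy = 42373.5, Σx² = 3894, Σy² = 463858.56
Sxx = Σx² − (Σx)²/n = 3894 − 3456 = 438
Sxy = Σxy − (Σx)(Σy)/n = 42373.5 − 36643.2 = 5730.3
Syy = Σy² − (Σy)²/n = 463858.56 − 388519.706667 = 75338.853333
r = Sxy/√(Sxx·Syy) = 5730.3/√(32998417.76) = 5730.3/5744.424929 = 0.997541

0.998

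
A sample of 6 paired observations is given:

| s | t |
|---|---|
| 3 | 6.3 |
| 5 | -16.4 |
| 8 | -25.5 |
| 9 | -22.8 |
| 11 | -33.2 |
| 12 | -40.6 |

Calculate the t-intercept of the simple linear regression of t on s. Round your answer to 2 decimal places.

13.58

n = 6, Σx = 48, Σy = -132.2, Σxy = -1324.7, Σx² = 444
Sxx = Σx² − (Σx)²/n = 444 − 384 = 60
Sxy = Σxy − (Σx)(Σy)/n = -1324.7 − (-1057.6) = -267.1
b = Sxy/Sxx = -267.1/60 = -4.451667
a = ȳ − b·x̄ = -22.033333 − (-4.451667)·8 = 13.58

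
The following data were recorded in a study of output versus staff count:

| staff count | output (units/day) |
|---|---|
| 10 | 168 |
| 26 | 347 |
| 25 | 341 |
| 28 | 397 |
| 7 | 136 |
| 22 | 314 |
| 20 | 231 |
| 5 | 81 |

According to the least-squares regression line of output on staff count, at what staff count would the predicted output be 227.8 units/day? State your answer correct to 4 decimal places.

15.9153

n = 8, Σx = 143, Σy = 2015, Σxy = 43228, Σx² = 3143
Sxx = Σx² − (Σx)²/n = 3143 − 2556.125 = 586.875
Sxy = Σxy − (Σx)(Σy)/n = 43228 − 36018.125 = 7209.875
b = Sxy/Sxx = 7209.875/586.875 = 12.285197
a = ȳ − b·x̄ = 251.875 − 12.285197·17.875 = 32.277103
Set a + b·x = 227.8: x = (227.8 − 32.277103) / 12.285197 = 15.915324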